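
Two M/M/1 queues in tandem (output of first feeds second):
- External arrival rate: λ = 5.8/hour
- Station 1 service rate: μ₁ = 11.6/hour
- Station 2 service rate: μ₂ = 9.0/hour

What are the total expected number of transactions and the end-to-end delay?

By Jackson's theorem, each station behaves as independent M/M/1.
Station 1: ρ₁ = 5.8/11.6 = 0.5000, L₁ = ρ₁/(1-ρ₁) = λ/(μ₁-λ) = 5.8/5.80 = 1.0000
Station 2: ρ₂ = 5.8/9.0 = 0.6444, L₂ = ρ₂/(1-ρ₂) = λ/(μ₂-λ) = 5.8/3.20 = 1.8125
Total: L = L₁ + L₂ = 1.0000 + 1.8125 = 2.8125
W = L/λ = 2.8125/5.8 = 0.4849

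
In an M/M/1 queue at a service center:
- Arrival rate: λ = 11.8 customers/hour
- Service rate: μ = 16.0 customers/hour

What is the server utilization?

Server utilization: ρ = λ/μ
ρ = 11.8/16.0 = 0.7375
The server is busy 73.75% of the time.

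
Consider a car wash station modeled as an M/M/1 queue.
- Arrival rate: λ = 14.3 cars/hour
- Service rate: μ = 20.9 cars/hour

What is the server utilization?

Server utilization: ρ = λ/μ
ρ = 14.3/20.9 = 0.6842
The server is busy 68.42% of the time.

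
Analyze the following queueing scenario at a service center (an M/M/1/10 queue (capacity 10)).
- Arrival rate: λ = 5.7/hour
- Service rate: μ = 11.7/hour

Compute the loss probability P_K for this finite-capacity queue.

ρ = λ/μ = 5.7/11.7 = 0.48718
P₀ = (1-ρ)/(1-ρ^(K+1)) = (1-0.48718)/(1-0.48718^11) = 0.5128/0.9996 = 0.5130
P_K = P₀×ρ^K = 0.5130 × 0.48718^10 = 0.5130 × 0.0007532 = 0.0003864
Blocking probability = 0.03864%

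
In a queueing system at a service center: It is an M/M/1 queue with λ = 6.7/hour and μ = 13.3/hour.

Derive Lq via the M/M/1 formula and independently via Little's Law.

Method 1 (direct): Lq = λ²/(μ(μ-λ)) = 44.89/(13.3 × 6.60) = 0.5114

Method 2 (Little's Law):
W = 1/(μ-λ) = 1/6.60 = 0.15152
Wq = W - 1/μ = 0.15152 - 0.075188 = 0.07633
Lq = λWq = 6.7 × 0.07633 = 0.5114 ✔ (matches Method 1)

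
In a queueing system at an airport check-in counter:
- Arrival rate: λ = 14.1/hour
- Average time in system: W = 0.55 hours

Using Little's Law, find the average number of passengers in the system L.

Little's Law: L = λW
L = 14.1 × 0.55 = 7.7550 passengers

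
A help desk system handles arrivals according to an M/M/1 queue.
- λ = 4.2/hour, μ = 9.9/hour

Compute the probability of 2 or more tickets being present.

ρ = λ/μ = 4.2/9.9 = 0.42424
P(N ≥ n) = ρⁿ
P(N ≥ 2) = 0.42424^2
P(N ≥ 2) = 0.1800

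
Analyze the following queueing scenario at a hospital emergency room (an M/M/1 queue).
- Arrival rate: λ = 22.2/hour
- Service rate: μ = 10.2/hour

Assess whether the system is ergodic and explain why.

Stability requires ρ = λ/(cμ) < 1
ρ = 22.2/(1 × 10.2) = 22.2/10.20 = 2.1765
Since 2.1765 ≥ 1, the system is UNSTABLE.
Queue grows without bound. Need μ > λ = 22.2.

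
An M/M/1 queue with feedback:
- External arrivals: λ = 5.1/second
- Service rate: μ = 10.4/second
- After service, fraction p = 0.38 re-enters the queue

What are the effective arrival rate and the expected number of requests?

Effective arrival rate: λ_eff = λ/(1-p) = 5.1/(1-0.38) = 5.1/0.62 = 8.22581
ρ = λ_eff/μ = 8.22581/10.4 = 0.790943
L = ρ/(1-ρ) = 0.790943/(1-0.790943) = 3.7834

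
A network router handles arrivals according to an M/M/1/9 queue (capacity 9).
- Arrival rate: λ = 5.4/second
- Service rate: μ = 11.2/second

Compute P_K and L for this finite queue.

ρ = λ/μ = 5.4/11.2 = 0.48214
P₀ = (1-ρ)/(1-ρ^(K+1)) = (1-0.48214)/(1-0.48214^10) = 0.51786/0.99932 = 0.5182
P_K = P₀×ρ^K = 0.5182 × 0.48214^9 = 0.5182 × 0.001408 = 0.0007296
Blocking probability P_9 = 0.0007296 (0.07296%)
L = ρ[1 - (K+1)ρ^K + Kρ^(K+1)] / [(1-ρ)(1-ρ^(K+1))]
L = 0.48214 × (1 - 10×0.001408 + 9×0.0006788) / ((1 - 0.48214) × (1 - 0.0006788)) = 0.9242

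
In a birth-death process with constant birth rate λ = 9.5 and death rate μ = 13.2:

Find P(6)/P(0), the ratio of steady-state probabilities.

For constant rates: P(n)/P(0) = (λ/μ)^n
P(6)/P(0) = (9.5/13.2)^6 = 0.7197^6 = 0.1390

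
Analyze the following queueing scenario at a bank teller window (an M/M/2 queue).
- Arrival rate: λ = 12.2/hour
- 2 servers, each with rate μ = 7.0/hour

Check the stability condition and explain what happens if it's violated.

Stability requires ρ = λ/(cμ) < 1
ρ = 12.2/(2 × 7.0) = 12.2/14.00 = 0.8714
Since 0.8714 < 1, the system is STABLE.
The servers are busy 87.14% of the time.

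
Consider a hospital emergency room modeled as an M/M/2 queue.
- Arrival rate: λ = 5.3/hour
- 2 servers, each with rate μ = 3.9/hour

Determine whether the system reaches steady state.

Stability requires ρ = λ/(cμ) < 1
ρ = 5.3/(2 × 3.9) = 5.3/7.80 = 0.6795
Since 0.6795 < 1, the system is STABLE.
The servers are busy 67.95% of the time.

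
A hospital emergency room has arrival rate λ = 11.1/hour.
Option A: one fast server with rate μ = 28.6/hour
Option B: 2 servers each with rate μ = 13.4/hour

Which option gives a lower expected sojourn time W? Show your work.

Option A: single server μ = 28.6 (M/M/1)
  ρ_A = 11.1/28.6 = 0.3881
  W_A = 1/(μ-λ) = 1/(28.6-11.1) = 1/17.50 = 0.05714

Option B: 2 servers μ = 13.4 (M/M/2)
  ρ_B = λ/(cμ) = 11.1/(2×13.4) = 0.4142
  Offered load a = λ/μ = cρ = 11.1/13.4 = 0.8284
  P₀ = [ Σₙ₌₀^1 aⁿ/n! + a^2/(2!(1-ρ)) ]⁻¹
  Σ = a^0/0! + a^1/1! = 1.0000 + 0.8284 = 1.8284
  a^2/(2!(1-ρ)) = 0.6862/(2 × 0.5858) = 0.5857
  P₀ = 1/(1.8284 + 0.5857) = 0.4142
  Lq = P₀·a^2·ρ / (2!(1-ρ)²) = 0.4142 × 0.6862 × 0.4142 / (2 × 0.3432) = 0.1715
  Wq_B = Lq/λ = 0.1715/11.1 = 0.01545
  W_B = Wq_B + 1/μ = 0.01545 + 0.07463 = 0.09008

Since W_A = 0.05714 < W_B = 0.09008, Option A (single fast server) has the shorter time in system.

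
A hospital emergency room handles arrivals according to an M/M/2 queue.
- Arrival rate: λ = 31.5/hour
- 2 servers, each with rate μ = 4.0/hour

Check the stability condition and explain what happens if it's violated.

Stability requires ρ = λ/(cμ) < 1
ρ = 31.5/(2 × 4.0) = 31.5/8.00 = 3.9375
Since 3.9375 ≥ 1, the system is UNSTABLE.
Need c > λ/μ = 31.5/4.0 = 7.88.
Minimum servers needed: c = 8.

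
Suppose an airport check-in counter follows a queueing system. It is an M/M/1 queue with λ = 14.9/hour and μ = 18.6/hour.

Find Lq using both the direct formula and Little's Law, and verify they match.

Method 1 (direct): Lq = λ²/(μ(μ-λ)) = 222.01/(18.6 × 3.70) = 3.2260

Method 2 (Little's Law):
W = 1/(μ-λ) = 1/3.70 = 0.27027
Wq = W - 1/μ = 0.27027 - 0.053763 = 0.21651
Lq = λWq = 14.9 × 0.21651 = 3.2260 ✔ (matches Method 1)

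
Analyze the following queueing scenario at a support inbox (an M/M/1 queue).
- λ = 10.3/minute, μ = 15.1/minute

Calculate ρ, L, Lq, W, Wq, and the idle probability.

Step 1: ρ = λ/μ = 10.3/15.1 = 0.6821
Step 2: L = λ/(μ-λ) = 10.3/4.80 = 2.1458
Step 3: Lq = λ²/(μ(μ-λ)) = 106.09/(15.1×4.80) = 1.4637
Step 4: W = 1/(μ-λ) = 1/4.80 = 0.20833
Step 5: Wq = λ/(μ(μ-λ)) = 10.3/(15.1×4.80) = 0.1421
Step 6: P(0) = 1-ρ = 0.3179
Verify: L = λW = 10.3×0.20833 = 2.1458 ✔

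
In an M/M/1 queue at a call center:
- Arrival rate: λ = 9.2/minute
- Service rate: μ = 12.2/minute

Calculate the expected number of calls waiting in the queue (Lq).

ρ = λ/μ = 9.2/12.2 = 0.7541
For M/M/1: Lq = λ²/(μ(μ-λ))
Lq = 84.64/(12.2 × 3.00)
Lq = 2.3126 calls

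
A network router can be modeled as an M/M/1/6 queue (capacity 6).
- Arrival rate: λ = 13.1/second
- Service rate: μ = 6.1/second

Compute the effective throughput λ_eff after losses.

ρ = λ/μ = 13.1/6.1 = 2.14754
P₀ = (1-ρ)/(1-ρ^(K+1)) = (1-2.14754)/(1-2.14754^7) = -1.1475/-209.6633 = 0.005473
P_K = P₀×ρ^K = 0.005473 × 2.14754^6 = 0.005473 × 98.0952 = 0.5369
λ_eff = λ(1-P_K) = 13.1 × (1 - 0.5369) = 13.1 × 0.4631 = 6.0666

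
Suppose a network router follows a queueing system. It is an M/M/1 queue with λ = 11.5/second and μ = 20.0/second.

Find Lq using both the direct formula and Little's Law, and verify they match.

Method 1 (direct): Lq = λ²/(μ(μ-λ)) = 132.25/(20.0 × 8.50) = 0.7779

Method 2 (Little's Law):
W = 1/(μ-λ) = 1/8.50 = 0.117647
Wq = W - 1/μ = 0.117647 - 0.0500000 = 0.067647
Lq = λWq = 11.5 × 0.067647 = 0.7779 ✔ (matches Method 1)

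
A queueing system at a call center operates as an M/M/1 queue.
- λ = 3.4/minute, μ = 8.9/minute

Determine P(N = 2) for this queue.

ρ = λ/μ = 3.4/8.9 = 0.38202
P(n) = (1-ρ)ρⁿ
P(2) = (1-0.38202) × 0.38202^2
P(2) = 0.61798 × 0.14594
P(2) = 0.09019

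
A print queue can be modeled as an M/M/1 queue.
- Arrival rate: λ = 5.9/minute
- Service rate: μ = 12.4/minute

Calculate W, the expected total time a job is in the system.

First, compute utilization: ρ = λ/μ = 5.9/12.4 = 0.4758
For M/M/1: W = 1/(μ-λ)
W = 1/(12.4-5.9) = 1/6.50
W = 0.1538 minutes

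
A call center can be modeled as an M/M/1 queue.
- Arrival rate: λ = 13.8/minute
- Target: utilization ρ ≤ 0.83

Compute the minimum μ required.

ρ = λ/μ, so μ = λ/ρ
μ ≥ 13.8/0.83 = 16.6265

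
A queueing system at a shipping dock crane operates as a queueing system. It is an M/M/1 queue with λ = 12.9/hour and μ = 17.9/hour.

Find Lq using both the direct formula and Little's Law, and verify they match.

Method 1 (direct): Lq = λ²/(μ(μ-λ)) = 166.41/(17.9 × 5.00) = 1.8593

Method 2 (Little's Law):
W = 1/(μ-λ) = 1/5.00 = 0.2000
Wq = W - 1/μ = 0.2000 - 0.05587 = 0.14413
Lq = λWq = 12.9 × 0.14413 = 1.8593 ✔ (matches Method 1)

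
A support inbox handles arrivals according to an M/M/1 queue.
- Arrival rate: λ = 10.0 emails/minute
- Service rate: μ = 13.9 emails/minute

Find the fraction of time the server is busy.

Server utilization: ρ = λ/μ
ρ = 10.0/13.9 = 0.7194
The server is busy 71.94% of the time.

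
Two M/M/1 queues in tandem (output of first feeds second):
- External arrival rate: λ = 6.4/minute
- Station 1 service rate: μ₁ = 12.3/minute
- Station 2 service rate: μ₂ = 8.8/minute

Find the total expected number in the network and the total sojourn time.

By Jackson's theorem, each station behaves as independent M/M/1.
Station 1: ρ₁ = 6.4/12.3 = 0.5203, L₁ = ρ₁/(1-ρ₁) = λ/(μ₁-λ) = 6.4/5.90 = 1.0847
Station 2: ρ₂ = 6.4/8.8 = 0.7273, L₂ = ρ₂/(1-ρ₂) = λ/(μ₂-λ) = 6.4/2.40 = 2.6667
Total: L = L₁ + L₂ = 1.0847 + 2.6667 = 3.7514
W = L/λ = 3.7514/6.4 = 0.5862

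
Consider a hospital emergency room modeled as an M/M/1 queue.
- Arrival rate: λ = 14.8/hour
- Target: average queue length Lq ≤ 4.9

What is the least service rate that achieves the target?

For M/M/1: Lq = λ²/(μ(μ-λ))
Need Lq ≤ 4.9, i.e. μ(μ-λ) ≥ λ²/4.9
μ² - 14.8μ - 219.04/4.9 ≥ 0  →  μ² - 14.8μ - 44.70204 ≥ 0
Quadratic formula (positive root): μ = [λ + √(λ² + 4×44.70204)]/2
Discriminant: 219.04 + 4×44.70204 = 397.8482, √397.8482 = 19.94613
μ ≥ (14.8 + 19.94613)/2 = 17.3731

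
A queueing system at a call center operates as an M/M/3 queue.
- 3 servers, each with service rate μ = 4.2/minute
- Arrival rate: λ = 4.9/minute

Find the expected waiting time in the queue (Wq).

Traffic intensity: ρ = λ/(cμ) = 4.9/(3×4.2) = 0.3889
Since ρ = 0.3889 < 1, system is stable.
Offered load a = λ/μ = cρ = 4.9/4.2 = 1.1667
P₀ = [ Σₙ₌₀^2 aⁿ/n! + a^3/(3!(1-ρ)) ]⁻¹
Σ = a^0/0! + a^1/1! + a^2/2! = 1.00000 + 1.16667 + 0.680556 = 2.8472
a^3/(3!(1-ρ)) = 1.5880/(6 × 0.6111) = 0.4331
P₀ = 1/(2.847222 + 0.4330808) = 0.3048
Lq = P₀·a^3·ρ / (3!(1-ρ)²) = 0.30485 × 1.5880 × 0.38889 / (6 × 0.37346) = 0.08402
Wq = Lq/λ = 0.08402/4.9 = 0.01715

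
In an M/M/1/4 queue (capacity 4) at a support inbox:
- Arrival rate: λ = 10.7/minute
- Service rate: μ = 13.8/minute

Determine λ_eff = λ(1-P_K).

ρ = λ/μ = 10.7/13.8 = 0.77536
P₀ = (1-ρ)/(1-ρ^(K+1)) = (1-0.77536)/(1-0.77536^5) = 0.22464/0.71977 = 0.3121
P_K = P₀×ρ^K = 0.3121 × 0.77536^4 = 0.3121 × 0.3614 = 0.1128
λ_eff = λ(1-P_K) = 10.7 × (1 - 0.1128) = 10.7 × 0.8872 = 9.4930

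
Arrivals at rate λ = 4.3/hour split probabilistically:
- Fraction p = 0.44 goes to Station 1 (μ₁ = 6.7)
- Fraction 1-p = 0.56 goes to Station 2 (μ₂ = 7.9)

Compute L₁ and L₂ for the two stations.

Effective rates: λ₁ = 4.3×0.44 = 1.892, λ₂ = 4.3×0.56 = 2.408
Station 1: ρ₁ = 1.892/6.7 = 0.2824, L₁ = ρ₁/(1-ρ₁) = 0.2824/(1-0.2824) = 0.3935
Station 2: ρ₂ = 2.408/7.9 = 0.30481, L₂ = ρ₂/(1-ρ₂) = 0.30481/(1-0.30481) = 0.4385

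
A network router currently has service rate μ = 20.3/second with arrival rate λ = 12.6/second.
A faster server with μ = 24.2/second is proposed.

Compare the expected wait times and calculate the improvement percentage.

System 1: ρ₁ = 12.6/20.3 = 0.6207, W₁ = 1/(20.3-12.6) = 0.12987
System 2: ρ₂ = 12.6/24.2 = 0.5207, W₂ = 1/(24.2-12.6) = 0.086207
Improvement: (W₁-W₂)/W₁ = (0.12987-0.086207)/0.12987 = 33.62%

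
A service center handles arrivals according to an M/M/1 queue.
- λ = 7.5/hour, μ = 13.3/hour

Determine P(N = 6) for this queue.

ρ = λ/μ = 7.5/13.3 = 0.5639
P(n) = (1-ρ)ρⁿ
P(6) = (1-0.5639) × 0.5639^6
P(6) = 0.4361 × 0.03215
P(6) = 0.01402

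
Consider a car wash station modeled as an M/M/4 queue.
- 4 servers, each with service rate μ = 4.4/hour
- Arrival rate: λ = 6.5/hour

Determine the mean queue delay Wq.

Traffic intensity: ρ = λ/(cμ) = 6.5/(4×4.4) = 0.3693
Since ρ = 0.3693 < 1, system is stable.
Offered load a = λ/μ = cρ = 6.5/4.4 = 1.4773
P₀ = [ Σₙ₌₀^3 aⁿ/n! + a^4/(4!(1-ρ)) ]⁻¹
Σ = a^0/0! + a^1/1! + a^2/2! + a^3/3! = 1.0000 + 1.4773 + 1.0912 + 0.5373 = 4.1058
a^4/(4!(1-ρ)) = 4.7626/(24 × 0.6307) = 0.3146
P₀ = 1/(4.1058 + 0.3146) = 0.2262
Lq = P₀·a^4·ρ / (4!(1-ρ)²) = 0.22622 × 4.7626 × 0.36932 / (24 × 0.39776) = 0.04168
Wq = Lq/λ = 0.041682/6.5 = 0.006413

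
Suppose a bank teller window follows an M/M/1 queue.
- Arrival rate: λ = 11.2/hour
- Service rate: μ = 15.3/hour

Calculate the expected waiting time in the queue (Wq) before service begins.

First, compute utilization: ρ = λ/μ = 11.2/15.3 = 0.7320
For M/M/1: Wq = λ/(μ(μ-λ))
Wq = 11.2/(15.3 × (15.3-11.2))
Wq = 11.2/(15.3 × 4.10)
Wq = 0.1785 hours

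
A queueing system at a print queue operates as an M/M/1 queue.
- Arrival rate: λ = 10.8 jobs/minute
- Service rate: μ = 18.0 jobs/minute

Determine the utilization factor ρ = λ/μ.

Server utilization: ρ = λ/μ
ρ = 10.8/18.0 = 0.6000
The server is busy 60.00% of the time.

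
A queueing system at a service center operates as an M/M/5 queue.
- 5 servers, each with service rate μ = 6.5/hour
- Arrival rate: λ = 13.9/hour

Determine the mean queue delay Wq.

Traffic intensity: ρ = λ/(cμ) = 13.9/(5×6.5) = 0.4277
Since ρ = 0.4277 < 1, system is stable.
Offered load a = λ/μ = cρ = 13.9/6.5 = 2.1385
P₀ = [ Σₙ₌₀^4 aⁿ/n! + a^5/(5!(1-ρ)) ]⁻¹
Σ = a^0/0! + a^1/1! + a^2/2! + a^3/3! + a^4/4! = 1.00000 + 2.13846 + 2.28651 + 1.62987 + 0.871354 = 7.9262
a^5/(5!(1-ρ)) = 44.7206/(120 × 0.5723) = 0.6512
P₀ = 1/(7.9262 + 0.6512) = 0.1166
Lq = P₀·a^5·ρ / (5!(1-ρ)²) = 0.116586 × 44.7206 × 0.427692 / (120 × 0.327536) = 0.05673
Wq = Lq/λ = 0.056734/13.9 = 0.004082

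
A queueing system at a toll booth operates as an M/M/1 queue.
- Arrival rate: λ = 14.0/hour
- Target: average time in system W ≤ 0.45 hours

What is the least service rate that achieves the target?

For M/M/1: W = 1/(μ-λ)
Need W ≤ 0.45, so 1/(μ-λ) ≤ 0.45
μ - λ ≥ 1/0.45 = 2.2222
μ ≥ 14.0 + 2.2222 = 16.2222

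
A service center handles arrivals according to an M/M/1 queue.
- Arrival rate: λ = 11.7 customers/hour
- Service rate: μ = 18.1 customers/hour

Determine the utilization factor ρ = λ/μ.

Server utilization: ρ = λ/μ
ρ = 11.7/18.1 = 0.6464
The server is busy 64.64% of the time.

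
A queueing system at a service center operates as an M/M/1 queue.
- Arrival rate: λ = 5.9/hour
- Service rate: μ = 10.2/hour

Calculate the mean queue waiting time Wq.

First, compute utilization: ρ = λ/μ = 5.9/10.2 = 0.5784
For M/M/1: Wq = λ/(μ(μ-λ))
Wq = 5.9/(10.2 × (10.2-5.9))
Wq = 5.9/(10.2 × 4.30)
Wq = 0.1345 hours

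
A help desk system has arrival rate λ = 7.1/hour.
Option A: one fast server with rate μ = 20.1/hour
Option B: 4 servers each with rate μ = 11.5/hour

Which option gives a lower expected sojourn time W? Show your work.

Option A: single server μ = 20.1 (M/M/1)
  ρ_A = 7.1/20.1 = 0.3532
  W_A = 1/(μ-λ) = 1/(20.1-7.1) = 1/13.00 = 0.07692

Option B: 4 servers μ = 11.5 (M/M/4)
  ρ_B = λ/(cμ) = 7.1/(4×11.5) = 0.1543
  Offered load a = λ/μ = cρ = 7.1/11.5 = 0.6174
  P₀ = [ Σₙ₌₀^3 aⁿ/n! + a^4/(4!(1-ρ)) ]⁻¹
  Σ = a^0/0! + a^1/1! + a^2/2! + a^3/3! = 1.0000 + 0.6174 + 0.1906 + 0.03922 = 1.8472
  a^4/(4!(1-ρ)) = 0.1453/(24 × 0.8457) = 0.007159
  P₀ = 1/(1.8472 + 0.007159) = 0.5393
  Lq = P₀·a^4·ρ / (4!(1-ρ)²) = 0.53927 × 0.14529 × 0.15435 / (24 × 0.71513) = 0.0007046
  Wq_B = Lq/λ = 0.0007046/7.1 = 0.00009924
  W_B = Wq_B + 1/μ = 0.00009924 + 0.08696 = 0.08706

Since W_A = 0.07692 < W_B = 0.08706, Option A (single fast server) has the shorter time in system.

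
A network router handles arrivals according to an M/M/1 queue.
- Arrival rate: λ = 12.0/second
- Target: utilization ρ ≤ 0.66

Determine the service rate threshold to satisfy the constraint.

ρ = λ/μ, so μ = λ/ρ
μ ≥ 12.0/0.66 = 18.1818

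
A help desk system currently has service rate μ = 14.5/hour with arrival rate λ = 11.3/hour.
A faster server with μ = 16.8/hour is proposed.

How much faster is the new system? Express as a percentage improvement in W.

System 1: ρ₁ = 11.3/14.5 = 0.7793, W₁ = 1/(14.5-11.3) = 0.3125
System 2: ρ₂ = 11.3/16.8 = 0.6726, W₂ = 1/(16.8-11.3) = 0.1818
Improvement: (W₁-W₂)/W₁ = (0.3125-0.1818)/0.3125 = 41.82%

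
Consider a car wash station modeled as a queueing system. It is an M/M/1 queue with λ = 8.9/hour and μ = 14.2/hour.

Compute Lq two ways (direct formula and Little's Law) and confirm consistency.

Method 1 (direct): Lq = λ²/(μ(μ-λ)) = 79.21/(14.2 × 5.30) = 1.0525

Method 2 (Little's Law):
W = 1/(μ-λ) = 1/5.30 = 0.18868
Wq = W - 1/μ = 0.18868 - 0.070423 = 0.11826
Lq = λWq = 8.9 × 0.11826 = 1.0525 ✔ (matches Method 1)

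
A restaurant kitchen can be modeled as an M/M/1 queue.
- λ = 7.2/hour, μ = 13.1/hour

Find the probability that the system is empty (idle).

ρ = λ/μ = 7.2/13.1 = 0.5496
P(0) = 1 - ρ = 1 - 0.5496 = 0.4504
The server is idle 45.04% of the time.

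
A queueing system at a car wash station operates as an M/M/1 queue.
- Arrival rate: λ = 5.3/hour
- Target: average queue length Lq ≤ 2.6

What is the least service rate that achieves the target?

For M/M/1: Lq = λ²/(μ(μ-λ))
Need Lq ≤ 2.6, i.e. μ(μ-λ) ≥ λ²/2.6
μ² - 5.3μ - 28.09/2.6 ≥ 0  →  μ² - 5.3μ - 10.80385 ≥ 0
Quadratic formula (positive root): μ = [λ + √(λ² + 4×10.80385)]/2
Discriminant: 28.09 + 4×10.80385 = 71.3054, √71.3054 = 8.4443
μ ≥ (5.3 + 8.4443)/2 = 6.8721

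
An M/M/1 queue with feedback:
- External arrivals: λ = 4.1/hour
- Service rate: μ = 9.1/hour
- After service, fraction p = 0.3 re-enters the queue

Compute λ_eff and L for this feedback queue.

Effective arrival rate: λ_eff = λ/(1-p) = 4.1/(1-0.3) = 4.1/0.70 = 5.8571
ρ = λ_eff/μ = 5.8571/9.1 = 0.64364
L = ρ/(1-ρ) = 0.64364/(1-0.64364) = 1.8062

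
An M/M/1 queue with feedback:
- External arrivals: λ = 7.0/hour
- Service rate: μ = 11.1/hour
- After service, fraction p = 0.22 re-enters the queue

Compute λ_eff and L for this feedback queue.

Effective arrival rate: λ_eff = λ/(1-p) = 7.0/(1-0.22) = 7.0/0.78 = 8.97436
ρ = λ_eff/μ = 8.97436/11.1 = 0.808501
L = ρ/(1-ρ) = 0.808501/(1-0.808501) = 4.2220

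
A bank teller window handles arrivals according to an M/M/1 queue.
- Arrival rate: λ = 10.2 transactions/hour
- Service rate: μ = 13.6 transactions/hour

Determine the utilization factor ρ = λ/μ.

Server utilization: ρ = λ/μ
ρ = 10.2/13.6 = 0.7500
The server is busy 75.00% of the time.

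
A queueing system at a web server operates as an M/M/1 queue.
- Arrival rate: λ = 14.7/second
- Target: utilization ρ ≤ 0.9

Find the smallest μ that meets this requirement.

ρ = λ/μ, so μ = λ/ρ
μ ≥ 14.7/0.9 = 16.3333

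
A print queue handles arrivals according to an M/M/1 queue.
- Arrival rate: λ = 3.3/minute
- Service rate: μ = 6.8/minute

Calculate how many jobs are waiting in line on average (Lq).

ρ = λ/μ = 3.3/6.8 = 0.4853
For M/M/1: Lq = λ²/(μ(μ-λ))
Lq = 10.89/(6.8 × 3.50)
Lq = 0.4576 jobs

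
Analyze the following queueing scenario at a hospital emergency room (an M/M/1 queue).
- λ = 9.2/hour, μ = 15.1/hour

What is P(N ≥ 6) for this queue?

ρ = λ/μ = 9.2/15.1 = 0.60927
P(N ≥ n) = ρⁿ
P(N ≥ 6) = 0.60927^6
P(N ≥ 6) = 0.05115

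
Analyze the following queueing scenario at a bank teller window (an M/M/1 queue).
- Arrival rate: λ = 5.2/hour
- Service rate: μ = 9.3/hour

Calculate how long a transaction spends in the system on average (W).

First, compute utilization: ρ = λ/μ = 5.2/9.3 = 0.5591
For M/M/1: W = 1/(μ-λ)
W = 1/(9.3-5.2) = 1/4.10
W = 0.2439 hours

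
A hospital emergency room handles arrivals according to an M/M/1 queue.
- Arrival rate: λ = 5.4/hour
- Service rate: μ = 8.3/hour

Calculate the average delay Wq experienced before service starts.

First, compute utilization: ρ = λ/μ = 5.4/8.3 = 0.6506
For M/M/1: Wq = λ/(μ(μ-λ))
Wq = 5.4/(8.3 × (8.3-5.4))
Wq = 5.4/(8.3 × 2.90)
Wq = 0.2243 hours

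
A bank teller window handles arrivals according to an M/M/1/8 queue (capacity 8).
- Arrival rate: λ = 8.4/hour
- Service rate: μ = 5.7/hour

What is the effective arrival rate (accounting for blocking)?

ρ = λ/μ = 8.4/5.7 = 1.4737
P₀ = (1-ρ)/(1-ρ^(K+1)) = (1-1.4737)/(1-1.4737^9) = -0.4737/-31.7855 = 0.01490
P_K = P₀×ρ^K = 0.01490 × 1.4737^8 = 0.01490 × 22.2471 = 0.3315
λ_eff = λ(1-P_K) = 8.4 × (1 - 0.331542) = 8.4 × 0.668458 = 5.6150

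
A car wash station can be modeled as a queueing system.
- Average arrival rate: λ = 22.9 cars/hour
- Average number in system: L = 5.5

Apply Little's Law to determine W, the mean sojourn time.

Little's Law: L = λW, so W = L/λ
W = 5.5/22.9 = 0.2402 hours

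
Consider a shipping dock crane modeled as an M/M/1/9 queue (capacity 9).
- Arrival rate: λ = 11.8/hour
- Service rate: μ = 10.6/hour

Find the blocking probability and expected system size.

ρ = λ/μ = 11.8/10.6 = 1.11321
P₀ = (1-ρ)/(1-ρ^(K+1)) = (1-1.11321)/(1-1.11321^10) = -0.1132/-1.9226 = 0.05888
P_K = P₀×ρ^K = 0.05888 × 1.11321^9 = 0.05888 × 2.6254 = 0.1546
Blocking probability P_9 = 0.1546 (15.46%)
L = ρ[1 - (K+1)ρ^K + Kρ^(K+1)] / [(1-ρ)(1-ρ^(K+1))]
L = 1.11321 × (1 - 10×2.62539 + 9×2.92261) / ((1 - 1.11321) × (1 - 2.92261)) = 5.3681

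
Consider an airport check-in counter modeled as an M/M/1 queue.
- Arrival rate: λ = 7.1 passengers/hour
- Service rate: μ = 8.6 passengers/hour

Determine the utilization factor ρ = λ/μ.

Server utilization: ρ = λ/μ
ρ = 7.1/8.6 = 0.8256
The server is busy 82.56% of the time.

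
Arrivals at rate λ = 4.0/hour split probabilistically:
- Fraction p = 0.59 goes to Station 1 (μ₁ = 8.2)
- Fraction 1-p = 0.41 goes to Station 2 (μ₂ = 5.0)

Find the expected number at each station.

Effective rates: λ₁ = 4.0×0.59 = 2.36, λ₂ = 4.0×0.41 = 1.64
Station 1: ρ₁ = 2.36/8.2 = 0.2878, L₁ = ρ₁/(1-ρ₁) = 0.2878/(1-0.2878) = 0.4041
Station 2: ρ₂ = 1.64/5.0 = 0.3280, L₂ = ρ₂/(1-ρ₂) = 0.3280/(1-0.3280) = 0.4881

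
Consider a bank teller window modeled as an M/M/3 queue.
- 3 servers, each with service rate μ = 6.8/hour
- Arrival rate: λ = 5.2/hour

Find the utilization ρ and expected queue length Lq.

Traffic intensity: ρ = λ/(cμ) = 5.2/(3×6.8) = 0.2549
Since ρ = 0.2549 < 1, system is stable.
Offered load a = λ/μ = cρ = 5.2/6.8 = 0.7647
P₀ = [ Σₙ₌₀^2 aⁿ/n! + a^3/(3!(1-ρ)) ]⁻¹
Σ = a^0/0! + a^1/1! + a^2/2! = 1.0000 + 0.7647 + 0.2924 = 2.0571
a^3/(3!(1-ρ)) = 0.4472/(6 × 0.7451) = 0.1000
P₀ = 1/(2.0571 + 0.1000) = 0.4636
Lq = P₀·a^3·ρ / (3!(1-ρ)²) = 0.4636 × 0.4472 × 0.2549 / (6 × 0.5552) = 0.01586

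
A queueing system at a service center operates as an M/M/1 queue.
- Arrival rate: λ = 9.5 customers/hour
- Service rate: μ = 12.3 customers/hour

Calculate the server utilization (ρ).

Server utilization: ρ = λ/μ
ρ = 9.5/12.3 = 0.7724
The server is busy 77.24% of the time.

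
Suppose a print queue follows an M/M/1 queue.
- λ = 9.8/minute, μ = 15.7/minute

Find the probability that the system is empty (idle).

ρ = λ/μ = 9.8/15.7 = 0.6242
P(0) = 1 - ρ = 1 - 0.6242 = 0.3758
The server is idle 37.58% of the time.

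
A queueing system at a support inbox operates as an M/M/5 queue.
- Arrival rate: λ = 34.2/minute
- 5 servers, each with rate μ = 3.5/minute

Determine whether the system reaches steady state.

Stability requires ρ = λ/(cμ) < 1
ρ = 34.2/(5 × 3.5) = 34.2/17.50 = 1.9543
Since 1.9543 ≥ 1, the system is UNSTABLE.
Need c > λ/μ = 34.2/3.5 = 9.77.
Minimum servers needed: c = 10.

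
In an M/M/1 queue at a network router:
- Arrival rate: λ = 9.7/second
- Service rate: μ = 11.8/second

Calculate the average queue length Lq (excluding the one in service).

ρ = λ/μ = 9.7/11.8 = 0.8220
For M/M/1: Lq = λ²/(μ(μ-λ))
Lq = 94.09/(11.8 × 2.10)
Lq = 3.7970 packets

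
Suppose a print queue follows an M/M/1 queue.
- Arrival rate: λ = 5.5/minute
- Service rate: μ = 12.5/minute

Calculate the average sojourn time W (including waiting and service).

First, compute utilization: ρ = λ/μ = 5.5/12.5 = 0.4400
For M/M/1: W = 1/(μ-λ)
W = 1/(12.5-5.5) = 1/7.00
W = 0.1429 minutes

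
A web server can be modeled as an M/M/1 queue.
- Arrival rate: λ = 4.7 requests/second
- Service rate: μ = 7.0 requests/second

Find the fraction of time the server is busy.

Server utilization: ρ = λ/μ
ρ = 4.7/7.0 = 0.6714
The server is busy 67.14% of the time.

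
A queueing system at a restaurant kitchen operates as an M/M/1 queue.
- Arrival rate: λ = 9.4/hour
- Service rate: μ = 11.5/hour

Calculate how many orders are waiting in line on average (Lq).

ρ = λ/μ = 9.4/11.5 = 0.8174
For M/M/1: Lq = λ²/(μ(μ-λ))
Lq = 88.36/(11.5 × 2.10)
Lq = 3.6588 orders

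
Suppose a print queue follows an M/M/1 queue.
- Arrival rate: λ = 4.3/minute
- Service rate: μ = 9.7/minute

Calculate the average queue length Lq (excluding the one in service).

ρ = λ/μ = 4.3/9.7 = 0.4433
For M/M/1: Lq = λ²/(μ(μ-λ))
Lq = 18.49/(9.7 × 5.40)
Lq = 0.3530 jobs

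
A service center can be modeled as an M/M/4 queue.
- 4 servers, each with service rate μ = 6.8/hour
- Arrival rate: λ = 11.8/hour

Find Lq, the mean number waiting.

Traffic intensity: ρ = λ/(cμ) = 11.8/(4×6.8) = 0.4338
Since ρ = 0.4338 < 1, system is stable.
Offered load a = λ/μ = cρ = 11.8/6.8 = 1.7353
P₀ = [ Σₙ₌₀^3 aⁿ/n! + a^4/(4!(1-ρ)) ]⁻¹
Σ = a^0/0! + a^1/1! + a^2/2! + a^3/3! = 1.0000 + 1.7353 + 1.5056 + 0.8709 = 5.1118
a^4/(4!(1-ρ)) = 9.0676/(24 × 0.5662) = 0.6673
P₀ = 1/(5.1118 + 0.6673) = 0.1730
Lq = P₀·a^4·ρ / (4!(1-ρ)²) = 0.17304 × 9.0676 × 0.43382 / (24 × 0.32056) = 0.08848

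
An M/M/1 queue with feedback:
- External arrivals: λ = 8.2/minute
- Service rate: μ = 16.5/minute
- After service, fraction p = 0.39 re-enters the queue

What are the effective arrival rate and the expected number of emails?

Effective arrival rate: λ_eff = λ/(1-p) = 8.2/(1-0.39) = 8.2/0.61 = 13.44262
ρ = λ_eff/μ = 13.44262/16.5 = 0.814704
L = ρ/(1-ρ) = 0.814704/(1-0.814704) = 4.3968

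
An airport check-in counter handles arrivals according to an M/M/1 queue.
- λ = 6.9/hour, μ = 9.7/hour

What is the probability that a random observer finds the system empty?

ρ = λ/μ = 6.9/9.7 = 0.7113
P(0) = 1 - ρ = 1 - 0.7113 = 0.2887
The server is idle 28.87% of the time.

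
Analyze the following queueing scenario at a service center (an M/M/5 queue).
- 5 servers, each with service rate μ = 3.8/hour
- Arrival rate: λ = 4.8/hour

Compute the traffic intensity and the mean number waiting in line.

Traffic intensity: ρ = λ/(cμ) = 4.8/(5×3.8) = 0.2526
Since ρ = 0.2526 < 1, system is stable.
Offered load a = λ/μ = cρ = 4.8/3.8 = 1.2632
P₀ = [ Σₙ₌₀^4 aⁿ/n! + a^5/(5!(1-ρ)) ]⁻¹
Σ = a^0/0! + a^1/1! + a^2/2! + a^3/3! + a^4/4! = 1.00000 + 1.26316 + 0.797784 + 0.335909 + 0.106077 = 3.5029
a^5/(5!(1-ρ)) = 3.2158/(120 × 0.7474) = 0.03586
P₀ = 1/(3.5029 + 0.03586) = 0.2826
Lq = P₀·a^5·ρ / (5!(1-ρ)²) = 0.2826 × 3.2158 × 0.2526 / (120 × 0.5586) = 0.003425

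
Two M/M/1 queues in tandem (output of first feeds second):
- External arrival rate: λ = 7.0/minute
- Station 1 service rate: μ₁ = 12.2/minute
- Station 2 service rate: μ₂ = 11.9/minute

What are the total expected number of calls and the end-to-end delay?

By Jackson's theorem, each station behaves as independent M/M/1.
Station 1: ρ₁ = 7.0/12.2 = 0.5738, L₁ = ρ₁/(1-ρ₁) = λ/(μ₁-λ) = 7.0/5.20 = 1.34615
Station 2: ρ₂ = 7.0/11.9 = 0.5882, L₂ = ρ₂/(1-ρ₂) = λ/(μ₂-λ) = 7.0/4.90 = 1.42857
Total: L = L₁ + L₂ = 1.34615 + 1.42857 = 2.7747
W = L/λ = 2.7747/7.0 = 0.3964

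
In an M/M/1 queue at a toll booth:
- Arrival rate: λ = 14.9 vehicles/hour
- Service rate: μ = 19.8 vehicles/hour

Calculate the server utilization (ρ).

Server utilization: ρ = λ/μ
ρ = 14.9/19.8 = 0.7525
The server is busy 75.25% of the time.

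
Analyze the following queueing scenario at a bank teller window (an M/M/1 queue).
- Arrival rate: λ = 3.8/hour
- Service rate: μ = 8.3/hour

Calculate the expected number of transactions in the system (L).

ρ = λ/μ = 3.8/8.3 = 0.4578
For M/M/1: L = λ/(μ-λ)
L = 3.8/(8.3-3.8) = 3.8/4.50
L = 0.8444 transactions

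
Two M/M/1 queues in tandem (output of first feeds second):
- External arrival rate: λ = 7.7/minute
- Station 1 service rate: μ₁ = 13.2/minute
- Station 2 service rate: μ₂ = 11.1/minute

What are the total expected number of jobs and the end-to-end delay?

By Jackson's theorem, each station behaves as independent M/M/1.
Station 1: ρ₁ = 7.7/13.2 = 0.5833, L₁ = ρ₁/(1-ρ₁) = λ/(μ₁-λ) = 7.7/5.50 = 1.4000
Station 2: ρ₂ = 7.7/11.1 = 0.6937, L₂ = ρ₂/(1-ρ₂) = λ/(μ₂-λ) = 7.7/3.40 = 2.2647
Total: L = L₁ + L₂ = 1.4000 + 2.2647 = 3.6647
W = L/λ = 3.6647/7.7 = 0.4759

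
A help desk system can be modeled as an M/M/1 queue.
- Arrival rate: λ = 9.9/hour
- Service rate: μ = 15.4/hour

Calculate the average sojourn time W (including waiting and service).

First, compute utilization: ρ = λ/μ = 9.9/15.4 = 0.6429
For M/M/1: W = 1/(μ-λ)
W = 1/(15.4-9.9) = 1/5.50
W = 0.1818 hours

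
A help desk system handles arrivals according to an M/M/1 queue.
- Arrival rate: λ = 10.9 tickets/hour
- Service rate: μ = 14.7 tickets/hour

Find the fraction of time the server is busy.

Server utilization: ρ = λ/μ
ρ = 10.9/14.7 = 0.7415
The server is busy 74.15% of the time.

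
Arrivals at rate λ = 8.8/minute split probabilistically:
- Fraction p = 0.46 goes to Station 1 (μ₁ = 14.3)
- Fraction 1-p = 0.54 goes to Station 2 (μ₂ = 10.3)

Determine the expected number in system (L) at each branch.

Effective rates: λ₁ = 8.8×0.46 = 4.048, λ₂ = 8.8×0.54 = 4.752
Station 1: ρ₁ = 4.048/14.3 = 0.283077, L₁ = ρ₁/(1-ρ₁) = 0.283077/(1-0.283077) = 0.3948
Station 2: ρ₂ = 4.752/10.3 = 0.46136, L₂ = ρ₂/(1-ρ₂) = 0.46136/(1-0.46136) = 0.8565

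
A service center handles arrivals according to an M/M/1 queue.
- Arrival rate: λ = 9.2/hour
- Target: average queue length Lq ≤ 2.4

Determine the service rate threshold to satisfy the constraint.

For M/M/1: Lq = λ²/(μ(μ-λ))
Need Lq ≤ 2.4, i.e. μ(μ-λ) ≥ λ²/2.4
μ² - 9.2μ - 84.64/2.4 ≥ 0  →  μ² - 9.2μ - 35.26667 ≥ 0
Quadratic formula (positive root): μ = [λ + √(λ² + 4×35.26667)]/2
Discriminant: 84.64 + 4×35.26667 = 225.7067, √225.7067 = 15.0235
μ ≥ (9.2 + 15.0235)/2 = 12.1118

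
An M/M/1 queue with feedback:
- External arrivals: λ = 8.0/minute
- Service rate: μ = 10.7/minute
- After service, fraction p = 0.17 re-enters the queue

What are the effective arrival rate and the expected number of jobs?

Effective arrival rate: λ_eff = λ/(1-p) = 8.0/(1-0.17) = 8.0/0.83 = 9.6386
ρ = λ_eff/μ = 9.6386/10.7 = 0.9008
L = ρ/(1-ρ) = 0.9008/(1-0.9008) = 9.0806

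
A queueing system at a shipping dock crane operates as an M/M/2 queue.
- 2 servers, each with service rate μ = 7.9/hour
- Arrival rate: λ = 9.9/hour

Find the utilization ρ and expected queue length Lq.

Traffic intensity: ρ = λ/(cμ) = 9.9/(2×7.9) = 0.6266
Since ρ = 0.6266 < 1, system is stable.
Offered load a = λ/μ = cρ = 9.9/7.9 = 1.2532
P₀ = [ Σₙ₌₀^1 aⁿ/n! + a^2/(2!(1-ρ)) ]⁻¹
Σ = a^0/0! + a^1/1! = 1.0000 + 1.2532 = 2.2532
a^2/(2!(1-ρ)) = 1.5704/(2 × 0.3734) = 2.1028
P₀ = 1/(2.2532 + 2.1028) = 0.2296
Lq = P₀·a^2·ρ / (2!(1-ρ)²) = 0.22957 × 1.5704 × 0.62658 / (2 × 0.13944) = 0.8100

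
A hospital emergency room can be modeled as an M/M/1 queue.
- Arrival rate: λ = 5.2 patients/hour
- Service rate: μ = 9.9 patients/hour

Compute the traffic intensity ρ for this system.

Server utilization: ρ = λ/μ
ρ = 5.2/9.9 = 0.5253
The server is busy 52.53% of the time.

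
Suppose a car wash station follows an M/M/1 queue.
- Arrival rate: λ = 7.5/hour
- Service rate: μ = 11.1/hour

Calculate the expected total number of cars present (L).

ρ = λ/μ = 7.5/11.1 = 0.6757
For M/M/1: L = λ/(μ-λ)
L = 7.5/(11.1-7.5) = 7.5/3.60
L = 2.0833 cars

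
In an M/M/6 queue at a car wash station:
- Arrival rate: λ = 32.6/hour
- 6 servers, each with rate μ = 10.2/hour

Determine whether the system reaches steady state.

Stability requires ρ = λ/(cμ) < 1
ρ = 32.6/(6 × 10.2) = 32.6/61.20 = 0.5327
Since 0.5327 < 1, the system is STABLE.
The servers are busy 53.27% of the time.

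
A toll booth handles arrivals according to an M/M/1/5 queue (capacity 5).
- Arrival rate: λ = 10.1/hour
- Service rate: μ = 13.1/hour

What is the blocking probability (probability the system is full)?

ρ = λ/μ = 10.1/13.1 = 0.7710
P₀ = (1-ρ)/(1-ρ^(K+1)) = (1-0.7710)/(1-0.7710^6) = 0.2290/0.7899 = 0.2899
P_K = P₀×ρ^K = 0.28989 × 0.7710^5 = 0.28989 × 0.27244 = 0.07898
Blocking probability = 7.90%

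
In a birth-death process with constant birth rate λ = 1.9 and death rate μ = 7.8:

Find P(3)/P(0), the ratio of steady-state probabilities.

For constant rates: P(n)/P(0) = (λ/μ)^n
P(3)/P(0) = (1.9/7.8)^3 = 0.24359^3 = 0.01445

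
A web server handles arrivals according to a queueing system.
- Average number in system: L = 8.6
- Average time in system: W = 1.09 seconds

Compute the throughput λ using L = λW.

Little's Law: L = λW, so λ = L/W
λ = 8.6/1.09 = 7.8899 requests/second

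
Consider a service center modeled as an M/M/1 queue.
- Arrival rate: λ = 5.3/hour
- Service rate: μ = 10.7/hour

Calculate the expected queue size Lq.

ρ = λ/μ = 5.3/10.7 = 0.4953
For M/M/1: Lq = λ²/(μ(μ-λ))
Lq = 28.09/(10.7 × 5.40)
Lq = 0.4862 customers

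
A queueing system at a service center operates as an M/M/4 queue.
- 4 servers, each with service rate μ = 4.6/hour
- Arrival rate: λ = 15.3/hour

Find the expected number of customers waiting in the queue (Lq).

Traffic intensity: ρ = λ/(cμ) = 15.3/(4×4.6) = 0.8315
Since ρ = 0.8315 < 1, system is stable.
Offered load a = λ/μ = cρ = 15.3/4.6 = 3.3261
P₀ = [ Σₙ₌₀^3 aⁿ/n! + a^4/(4!(1-ρ)) ]⁻¹
Σ = a^0/0! + a^1/1! + a^2/2! + a^3/3! = 1.0000 + 3.3261 + 5.5314 + 6.1327 = 15.9902
a^4/(4!(1-ρ)) = 122.3867/(24 × 0.168478) = 30.2677
P₀ = 1/(15.9902 + 30.2677) = 0.02162
Lq = P₀·a^4·ρ / (4!(1-ρ)²) = 0.021618 × 122.3867 × 0.83152 / (24 × 0.028385) = 3.2294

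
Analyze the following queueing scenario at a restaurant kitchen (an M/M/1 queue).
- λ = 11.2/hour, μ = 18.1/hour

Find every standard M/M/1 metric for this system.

Step 1: ρ = λ/μ = 11.2/18.1 = 0.6188
Step 2: L = λ/(μ-λ) = 11.2/6.90 = 1.6232
Step 3: Lq = λ²/(μ(μ-λ)) = 125.44/(18.1×6.90) = 1.0044
Step 4: W = 1/(μ-λ) = 1/6.90 = 0.14493
Step 5: Wq = λ/(μ(μ-λ)) = 11.2/(18.1×6.90) = 0.08968
Step 6: P(0) = 1-ρ = 0.3812
Verify: L = λW = 11.2×0.14493 = 1.6232 ✔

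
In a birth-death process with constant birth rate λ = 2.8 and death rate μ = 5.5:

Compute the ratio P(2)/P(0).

For constant rates: P(n)/P(0) = (λ/μ)^n
P(2)/P(0) = (2.8/5.5)^2 = 0.5091^2 = 0.2592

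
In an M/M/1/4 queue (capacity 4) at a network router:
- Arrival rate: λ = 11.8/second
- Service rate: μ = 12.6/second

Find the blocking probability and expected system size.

ρ = λ/μ = 11.8/12.6 = 0.9365
P₀ = (1-ρ)/(1-ρ^(K+1)) = (1-0.9365)/(1-0.9365^5) = 0.063500/0.27966 = 0.2271
P_K = P₀×ρ^K = 0.2271 × 0.9365^4 = 0.2271 × 0.7692 = 0.1747
Blocking probability P_4 = 0.1747 (17.47%)
L = ρ[1 - (K+1)ρ^K + Kρ^(K+1)] / [(1-ρ)(1-ρ^(K+1))]
L = 0.9365 × (1 - 5×0.7691856 + 4×0.7203423) / ((1 - 0.9365) × (1 - 0.7203423)) = 1.8690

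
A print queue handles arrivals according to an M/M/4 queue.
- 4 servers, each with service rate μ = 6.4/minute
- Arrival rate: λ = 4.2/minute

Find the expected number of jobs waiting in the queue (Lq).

Traffic intensity: ρ = λ/(cμ) = 4.2/(4×6.4) = 0.1641
Since ρ = 0.1641 < 1, system is stable.
Offered load a = λ/μ = cρ = 4.2/6.4 = 0.6562
P₀ = [ Σₙ₌₀^3 aⁿ/n! + a^4/(4!(1-ρ)) ]⁻¹
Σ = a^0/0! + a^1/1! + a^2/2! + a^3/3! = 1.0000 + 0.65625 + 0.21533 + 0.047104 = 1.9187
a^4/(4!(1-ρ)) = 0.18547/(24 × 0.83594) = 0.009245
P₀ = 1/(1.9187 + 0.009245) = 0.5187
Lq = P₀·a^4·ρ / (4!(1-ρ)²) = 0.51869 × 0.18547 × 0.16406 / (24 × 0.69879) = 0.0009411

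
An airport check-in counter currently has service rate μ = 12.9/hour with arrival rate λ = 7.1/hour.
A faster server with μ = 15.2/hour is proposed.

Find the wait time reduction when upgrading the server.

System 1: ρ₁ = 7.1/12.9 = 0.5504, W₁ = 1/(12.9-7.1) = 0.172414
System 2: ρ₂ = 7.1/15.2 = 0.4671, W₂ = 1/(15.2-7.1) = 0.123457
Improvement: (W₁-W₂)/W₁ = (0.172414-0.123457)/0.172414 = 28.40%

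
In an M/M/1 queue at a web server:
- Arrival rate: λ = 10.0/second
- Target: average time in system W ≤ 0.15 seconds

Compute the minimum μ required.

For M/M/1: W = 1/(μ-λ)
Need W ≤ 0.15, so 1/(μ-λ) ≤ 0.15
μ - λ ≥ 1/0.15 = 6.6667
μ ≥ 10.0 + 6.6667 = 16.6667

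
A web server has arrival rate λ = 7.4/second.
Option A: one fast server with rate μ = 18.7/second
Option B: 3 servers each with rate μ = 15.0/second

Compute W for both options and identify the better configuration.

Option A: single server μ = 18.7 (M/M/1)
  ρ_A = 7.4/18.7 = 0.3957
  W_A = 1/(μ-λ) = 1/(18.7-7.4) = 1/11.30 = 0.08850

Option B: 3 servers μ = 15.0 (M/M/3)
  ρ_B = λ/(cμ) = 7.4/(3×15.0) = 0.1644
  Offered load a = λ/μ = cρ = 7.4/15.0 = 0.4933
  P₀ = [ Σₙ₌₀^2 aⁿ/n! + a^3/(3!(1-ρ)) ]⁻¹
  Σ = a^0/0! + a^1/1! + a^2/2! = 1.0000 + 0.4933 + 0.1217 = 1.6150
  a^3/(3!(1-ρ)) = 0.1201/(6 × 0.8356) = 0.02395
  P₀ = 1/(1.6150 + 0.02395) = 0.6101
  Lq = P₀·a^3·ρ / (3!(1-ρ)²) = 0.6101 × 0.1201 × 0.1644 / (6 × 0.6982) = 0.002876
  Wq_B = Lq/λ = 0.002876/7.4 = 0.0003886
  W_B = Wq_B + 1/μ = 0.0003886 + 0.06667 = 0.06706

Since W_B = 0.06706 < W_A = 0.08850, Option B (multiple servers) has the shorter time in system.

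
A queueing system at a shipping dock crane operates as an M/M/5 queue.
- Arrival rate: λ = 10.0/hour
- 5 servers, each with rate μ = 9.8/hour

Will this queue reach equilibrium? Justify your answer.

Stability requires ρ = λ/(cμ) < 1
ρ = 10.0/(5 × 9.8) = 10.0/49.00 = 0.2041
Since 0.2041 < 1, the system is STABLE.
The servers are busy 20.41% of the time.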